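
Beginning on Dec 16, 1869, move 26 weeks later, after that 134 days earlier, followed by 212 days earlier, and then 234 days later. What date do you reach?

Counting forward 26 weeks (= 182 days) from December 16, 1869:
December has 31 days, so 31 − 16 = 15 days remain after December 16, 1869; 182 − 15 = 167 left.
January 1870 has 31 days: 167 − 31 = 136 left.
February 1870 has 28 days (1870 is not a leap year): 136 − 28 = 108 left.
March 1870 has 31 days: 108 − 31 = 77 left.
April 1870 has 30 days: 77 − 30 = 47 left.
May 1870 has 31 days: 47 − 31 = 16 left.
16 days into June 1870 → June 16, 1870.
Going back 134 days from June 16, 1870:
Going back 16 days from June 16, 1870 reaches the end of the previous month; 134 − 16 = 118 left.
May 1870 has 31 days: 118 − 31 = 87 left.
April 1870 has 30 days: 87 − 30 = 57 left.
March 1870 has 31 days: 57 − 31 = 26 left.
February 1870 has 28 days; 28 − 26 = 2 → February 2, 1870.
Counting back 212 days from February 2, 1870:
Going back 2 days from February 2, 1870 reaches the end of the previous month; 212 − 2 = 210 left.
January 1870 has 31 days: 210 − 31 = 179 left.
December 1869 has 31 days: 179 − 31 = 148 left.
November 1869 has 30 days: 148 − 30 = 118 left.
October 1869 has 31 days: 118 − 31 = 87 left.
September 1869 has 30 days: 87 − 30 = 57 left.
August 1869 has 31 days: 57 − 31 = 26 left.
July 1869 has 31 days; 31 − 26 = 5 → July 5, 1869.
Adding 234 days from July 5, 1869:
July has 31 days, so 31 − 5 = 26 days remain after July 5, 1869; 234 − 26 = 208 left.
August 1869 has 31 days: 208 − 31 = 177 left.
September 1869 has 30 days: 177 − 30 = 147 left.
October 1869 has 31 days: 147 − 31 = 116 left.
November 1869 has 30 days: 116 − 30 = 86 left.
December 1869 has 31 days: 86 − 31 = 55 left.
January 1870 has 31 days: 55 − 31 = 24 left.
24 days into February 1870 → February 24, 1870.

February 24, 1870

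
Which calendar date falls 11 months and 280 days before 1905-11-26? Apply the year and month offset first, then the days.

March 21, 1904

Subtracting 11 months and 280 days from November 26, 1905: first the month/year part, then the days.
month 11 − 11 = 0, which is month 12 of year 1904 → December 1904.
Day 26 is valid in December, giving December 26, 1904.
Now subtract 280 days from December 26, 1904.
Going back 26 days from December 26, 1904 reaches the end of the previous month; 280 − 26 = 254 left.
November 1904 has 30 days: 254 − 30 = 224 left.
October 1904 has 31 days: 224 − 31 = 193 left.
September 1904 has 30 days: 193 − 30 = 163 left.
August 1904 has 31 days: 163 − 31 = 132 left.
July 1904 has 31 days: 132 − 31 = 101 left.
June 1904 has 30 days: 101 − 30 = 71 left.
May 1904 has 31 days: 71 − 31 = 40 left.
April 1904 has 30 days: 40 − 30 = 10 left.
March 1904 has 31 days; 31 − 10 = 21 → March 21, 1904.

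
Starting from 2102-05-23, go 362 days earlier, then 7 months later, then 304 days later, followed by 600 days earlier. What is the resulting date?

Going back 362 days from May 23, 2102:
Going back 23 days from May 23, 2102 reaches the end of the previous month; 362 − 23 = 339 left.
April 2102 has 30 days: 339 − 30 = 309 left.
March 2102 has 31 days: 309 − 31 = 278 left.
February 2102 has 28 days (2102 is not a leap year): 278 − 28 = 250 left.
January 2102 has 31 days: 250 − 31 = 219 left.
December 2101 has 31 days: 219 − 31 = 188 left.
November 2101 has 30 days: 188 − 30 = 158 left.
October 2101 has 31 days: 158 − 31 = 127 left.
September 2101 has 30 days: 127 − 30 = 97 left.
August 2101 has 31 days: 97 − 31 = 66 left.
July 2101 has 31 days: 66 − 31 = 35 left.
June 2101 has 30 days: 35 − 30 = 5 left.
May 2101 has 31 days; 31 − 5 = 26 → May 26, 2101.
Counting forward 7 months from May 26, 2101:
month 5 + 7 = 12 → December 2101.
Day 26 is valid in December, giving December 26, 2101.
Adding 304 days from December 26, 2101:
December has 31 days, so 31 − 26 = 5 days remain after December 26, 2101; 304 − 5 = 299 left.
January 2102 has 31 days: 299 − 31 = 268 left.
February 2102 has 28 days (2102 is not a leap year): 268 − 28 = 240 left.
March 2102 has 31 days: 240 − 31 = 209 left.
April 2102 has 30 days: 209 − 30 = 179 left.
May 2102 has 31 days: 179 − 31 = 148 left.
June 2102 has 30 days: 148 − 30 = 118 left.
July 2102 has 31 days: 118 − 31 = 87 left.
August 2102 has 31 days: 87 − 31 = 56 left.
September 2102 has 30 days: 56 − 30 = 26 left.
26 days into October 2102 → October 26, 2102.
Counting back 600 days from October 26, 2102:
Going back 26 days from October 26, 2102 reaches the end of the previous month; 600 − 26 = 574 left.
September 2102 has 30 days: 574 − 30 = 544 left.
August 2102 has 31 days: 544 − 31 = 513 left.
July 2102 has 31 days: 513 − 31 = 482 left.
June 2102 has 30 days: 482 − 30 = 452 left.
May 2102 has 31 days: 452 − 31 = 421 left.
April 2102 has 30 days: 421 − 30 = 391 left.
March 2102 has 31 days: 391 − 31 = 360 left.
February 2102 has 28 days (2102 is not a leap year): 360 − 28 = 332 left.
January 2102 has 31 days: 332 − 31 = 301 left.
December 2101 has 31 days: 301 − 31 = 270 left.
November 2101 has 30 days: 270 − 30 = 240 left.
October 2101 has 31 days: 240 − 31 = 209 left.
September 2101 has 30 days: 209 − 30 = 179 left.
August 2101 has 31 days: 179 − 31 = 148 left.
July 2101 has 31 days: 148 − 31 = 117 left.
June 2101 has 30 days: 117 − 30 = 87 left.
May 2101 has 31 days: 87 − 31 = 56 left.
April 2101 has 30 days: 56 − 30 = 26 left.
March 2101 has 31 days; 31 − 26 = 5 → March 5, 2101.

March 5, 2101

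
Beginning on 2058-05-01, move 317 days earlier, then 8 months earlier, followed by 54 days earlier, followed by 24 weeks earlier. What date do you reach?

Going back 317 days from May 1, 2058:
Going back 1 day from May 1, 2058 reaches the end of the previous month; 317 − 1 = 316 left.
April 2058 has 30 days: 316 − 30 = 286 left.
March 2058 has 31 days: 286 − 31 = 255 left.
February 2058 has 28 days (2058 is not a leap year): 255 − 28 = 227 left.
January 2058 has 31 days: 227 − 31 = 196 left.
December 2057 has 31 days: 196 − 31 = 165 left.
November 2057 has 30 days: 165 − 30 = 135 left.
October 2057 has 31 days: 135 − 31 = 104 left.
September 2057 has 30 days: 104 − 30 = 74 left.
August 2057 has 31 days: 74 − 31 = 43 left.
July 2057 has 31 days: 43 − 31 = 12 left.
June 2057 has 30 days; 30 − 12 = 18 → June 18, 2057.
Subtracting 8 months from June 18, 2057:
month 6 − 8 = -2, which is month 10 of year 2056 → October 2056.
Day 18 is valid in October, giving October 18, 2056.
Counting back 54 days from October 18, 2056:
Going back 18 days from October 18, 2056 reaches the end of the previous month; 54 − 18 = 36 left.
September 2056 has 30 days: 36 − 30 = 6 left.
August 2056 has 31 days; 31 − 6 = 25 → August 25, 2056.
Going back 24 weeks (= 168 days) from August 25, 2056:
Going back 25 days from August 25, 2056 reaches the end of the previous month; 168 − 25 = 143 left.
July 2056 has 31 days: 143 − 31 = 112 left.
June 2056 has 30 days: 112 − 30 = 82 left.
May 2056 has 31 days: 82 − 31 = 51 left.
April 2056 has 30 days: 51 − 30 = 21 left.
March 2056 has 31 days; 31 − 21 = 10 → March 10, 2056.

March 10, 2056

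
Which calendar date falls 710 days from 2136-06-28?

Counting forward 710 days from June 28, 2136.
June has 30 days, so 30 − 28 = 2 days remain after June 28, 2136; 710 − 2 = 708 left.
July 2136 has 31 days: 708 − 31 = 677 left.
August 2136 has 31 days: 677 − 31 = 646 left.
September 2136 has 30 days: 646 − 30 = 616 left.
October 2136 has 31 days: 616 − 31 = 585 left.
November 2136 has 30 days: 585 − 30 = 555 left.
December 2136 has 31 days: 555 − 31 = 524 left.
January 2137 has 31 days: 524 − 31 = 493 left.
February 2137 has 28 days (2137 is not a leap year): 493 − 28 = 465 left.
March 2137 has 31 days: 465 − 31 = 434 left.
April 2137 has 30 days: 434 − 30 = 404 left.
May 2137 has 31 days: 404 − 31 = 373 left.
June 2137 has 30 days: 373 − 30 = 343 left.
July 2137 has 31 days: 343 − 31 = 312 left.
August 2137 has 31 days: 312 − 31 = 281 left.
September 2137 has 30 days: 281 − 30 = 251 left.
October 2137 has 31 days: 251 − 31 = 220 left.
November 2137 has 30 days: 220 − 30 = 190 left.
December 2137 has 31 days: 190 − 31 = 159 left.
January 2138 has 31 days: 159 − 31 = 128 left.
February 2138 has 28 days (2138 is not a leap year): 128 − 28 = 100 left.
March 2138 has 31 days: 100 − 31 = 69 left.
April 2138 has 30 days: 69 − 30 = 39 left.
May 2138 has 31 days: 39 − 31 = 8 left.
8 days into June 2138 → June 8, 2138.

June 8, 2138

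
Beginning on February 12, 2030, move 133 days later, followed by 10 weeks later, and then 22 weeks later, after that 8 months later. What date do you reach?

Counting forward 133 days from February 12, 2030:
February has 28 days, so 28 − 12 = 16 days remain after February 12, 2030; 133 − 16 = 117 left.
March 2030 has 31 days: 117 − 31 = 86 left.
April 2030 has 30 days: 86 − 30 = 56 left.
May 2030 has 31 days: 56 − 31 = 25 left.
25 days into June 2030 → June 25, 2030.
Counting forward 10 weeks (= 70 days) from June 25, 2030:
June has 30 days, so 30 − 25 = 5 days remain after June 25, 2030; 70 − 5 = 65 left.
July 2030 has 31 days: 65 − 31 = 34 left.
August 2030 has 31 days: 34 − 31 = 3 left.
3 days into September 2030 → September 3, 2030.
Adding 22 weeks (= 154 days) from September 3, 2030:
September has 30 days, so 30 − 3 = 27 days remain after September 3, 2030; 154 − 27 = 127 left.
October 2030 has 31 days: 127 − 31 = 96 left.
November 2030 has 30 days: 96 − 30 = 66 left.
December 2030 has 31 days: 66 − 31 = 35 left.
January 2031 has 31 days: 35 − 31 = 4 left.
4 days into February 2031 → February 4, 2031.
Adding 8 months from February 4, 2031:
month 2 + 8 = 10 → October 2031.
Day 4 is valid in October, giving October 4, 2031.

October 4, 2031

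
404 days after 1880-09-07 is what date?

Adding 404 days from September 7, 1880.
September has 30 days, so 30 − 7 = 23 days remain after September 7, 1880; 404 − 23 = 381 left.
October 1880 has 31 days: 381 − 31 = 350 left.
November 1880 has 30 days: 350 − 30 = 320 left.
December 1880 has 31 days: 320 − 31 = 289 left.
January 1881 has 31 days: 289 − 31 = 258 left.
February 1881 has 28 days (1881 is not a leap year): 258 − 28 = 230 left.
March 1881 has 31 days: 230 − 31 = 199 left.
April 1881 has 30 days: 199 − 30 = 169 left.
May 1881 has 31 days: 169 − 31 = 138 left.
June 1881 has 30 days: 138 − 30 = 108 left.
July 1881 has 31 days: 108 − 31 = 77 left.
August 1881 has 31 days: 77 − 31 = 46 left.
September 1881 has 30 days: 46 − 30 = 16 left.
16 days into October 1881 → October 16, 1881.

October 16, 1881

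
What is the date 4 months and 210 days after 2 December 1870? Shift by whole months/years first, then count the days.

October 29, 1871

Advancing 4 months and 210 days from December 2, 1870: first the month/year part, then the days.
month 12 + 4 = 16, which is month 4 of year 1871 → April 1871.
Day 2 is valid in April, giving April 2, 1871.
Now add 210 days from April 2, 1871.
April has 30 days, so 30 − 2 = 28 days remain after April 2, 1871; 210 − 28 = 182 left.
May 1871 has 31 days: 182 − 31 = 151 left.
June 1871 has 30 days: 151 − 30 = 121 left.
July 1871 has 31 days: 121 − 31 = 90 left.
August 1871 has 31 days: 90 − 31 = 59 left.
September 1871 has 30 days: 59 − 30 = 29 left.
29 days into October 1871 → October 29, 1871.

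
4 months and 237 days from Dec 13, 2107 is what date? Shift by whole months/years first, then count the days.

Counting forward 4 months and 237 days from December 13, 2107: first the month/year part, then the days.
month 12 + 4 = 16, which is month 4 of year 2108 → April 2108.
Day 13 is valid in April, giving April 13, 2108.
Now add 237 days from April 13, 2108.
April has 30 days, so 30 − 13 = 17 days remain after April 13, 2108; 237 − 17 = 220 left.
May 2108 has 31 days: 220 − 31 = 189 left.
June 2108 has 30 days: 189 − 30 = 159 left.
July 2108 has 31 days: 159 − 31 = 128 left.
August 2108 has 31 days: 128 − 31 = 97 left.
September 2108 has 30 days: 97 − 30 = 67 left.
October 2108 has 31 days: 67 − 31 = 36 left.
November 2108 has 30 days: 36 − 30 = 6 left.
6 days into December 2108 → December 6, 2108.

December 6, 2108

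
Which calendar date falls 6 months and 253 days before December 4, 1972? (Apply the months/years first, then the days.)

September 25, 1971

Counting back 6 months and 253 days from December 4, 1972: first the month/year part, then the days.
month 12 − 6 = 6 → June 1972.
Day 4 is valid in June, giving June 4, 1972.
Now subtract 253 days from June 4, 1972.
Going back 4 days from June 4, 1972 reaches the end of the previous month; 253 − 4 = 249 left.
May 1972 has 31 days: 249 − 31 = 218 left.
April 1972 has 30 days: 218 − 30 = 188 left.
March 1972 has 31 days: 188 − 31 = 157 left.
February 1972 has 29 days (1972 is a leap year): 157 − 29 = 128 left.
January 1972 has 31 days: 128 − 31 = 97 left.
December 1971 has 31 days: 97 − 31 = 66 left.
November 1971 has 30 days: 66 − 30 = 36 left.
October 1971 has 31 days: 36 − 31 = 5 left.
September 1971 has 30 days; 30 − 5 = 25 → September 25, 1971.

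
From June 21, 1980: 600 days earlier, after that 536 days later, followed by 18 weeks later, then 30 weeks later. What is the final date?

March 20, 1981

Subtracting 600 days from June 21, 1980:
Going back 21 days from June 21, 1980 reaches the end of the previous month; 600 − 21 = 579 left.
May 1980 has 31 days: 579 − 31 = 548 left.
April 1980 has 30 days: 548 − 30 = 518 left.
March 1980 has 31 days: 518 − 31 = 487 left.
February 1980 has 29 days (1980 is a leap year): 487 − 29 = 458 left.
January 1980 has 31 days: 458 − 31 = 427 left.
December 1979 has 31 days: 427 − 31 = 396 left.
November 1979 has 30 days: 396 − 30 = 366 left.
October 1979 has 31 days: 366 − 31 = 335 left.
September 1979 has 30 days: 335 − 30 = 305 left.
August 1979 has 31 days: 305 − 31 = 274 left.
July 1979 has 31 days: 274 − 31 = 243 left.
June 1979 has 30 days: 243 − 30 = 213 left.
May 1979 has 31 days: 213 − 31 = 182 left.
April 1979 has 30 days: 182 − 30 = 152 left.
March 1979 has 31 days: 152 − 31 = 121 left.
February 1979 has 28 days (1979 is not a leap year): 121 − 28 = 93 left.
January 1979 has 31 days: 93 − 31 = 62 left.
December 1978 has 31 days: 62 − 31 = 31 left.
November 1978 has 30 days: 31 − 30 = 1 left.
October 1978 has 31 days; 31 − 1 = 30 → October 30, 1978.
Adding 536 days from October 30, 1978:
October has 31 days, so 31 − 30 = 1 day remains after October 30, 1978; 536 − 1 = 535 left.
November 1978 has 30 days: 535 − 30 = 505 left.
December 1978 has 31 days: 505 − 31 = 474 left.
January 1979 has 31 days: 474 − 31 = 443 left.
February 1979 has 28 days (1979 is not a leap year): 443 − 28 = 415 left.
March 1979 has 31 days: 415 − 31 = 384 left.
April 1979 has 30 days: 384 − 30 = 354 left.
May 1979 has 31 days: 354 − 31 = 323 left.
June 1979 has 30 days: 323 − 30 = 293 left.
July 1979 has 31 days: 293 − 31 = 262 left.
August 1979 has 31 days: 262 − 31 = 231 left.
September 1979 has 30 days: 231 − 30 = 201 left.
October 1979 has 31 days: 201 − 31 = 170 left.
November 1979 has 30 days: 170 − 30 = 140 left.
December 1979 has 31 days: 140 − 31 = 109 left.
January 1980 has 31 days: 109 − 31 = 78 left.
February 1980 has 29 days (1980 is a leap year): 78 − 29 = 49 left.
March 1980 has 31 days: 49 − 31 = 18 left.
18 days into April 1980 → April 18, 1980.
Advancing 18 weeks (= 126 days) from April 18, 1980:
April has 30 days, so 30 − 18 = 12 days remain after April 18, 1980; 126 − 12 = 114 left.
May 1980 has 31 days: 114 − 31 = 83 left.
June 1980 has 30 days: 83 − 30 = 53 left.
July 1980 has 31 days: 53 − 31 = 22 left.
22 days into August 1980 → August 22, 1980.
Adding 30 weeks (= 210 days) from August 22, 1980:
August has 31 days, so 31 − 22 = 9 days remain after August 22, 1980; 210 − 9 = 201 left.
September 1980 has 30 days: 201 − 30 = 171 left.
October 1980 has 31 days: 171 − 31 = 140 left.
November 1980 has 30 days: 140 − 30 = 110 left.
December 1980 has 31 days: 110 − 31 = 79 left.
January 1981 has 31 days: 79 − 31 = 48 left.
February 1981 has 28 days (1981 is not a leap year): 48 − 28 = 20 left.
20 days into March 1981 → March 20, 1981.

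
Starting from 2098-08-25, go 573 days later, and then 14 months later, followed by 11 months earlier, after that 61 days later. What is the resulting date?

Adding 573 days from August 25, 2098:
August has 31 days, so 31 − 25 = 6 days remain after August 25, 2098; 573 − 6 = 567 left.
September 2098 has 30 days: 567 − 30 = 537 left.
October 2098 has 31 days: 537 − 31 = 506 left.
November 2098 has 30 days: 506 − 30 = 476 left.
December 2098 has 31 days: 476 − 31 = 445 left.
January 2099 has 31 days: 445 − 31 = 414 left.
February 2099 has 28 days (2099 is not a leap year): 414 − 28 = 386 left.
March 2099 has 31 days: 386 − 31 = 355 left.
April 2099 has 30 days: 355 − 30 = 325 left.
May 2099 has 31 days: 325 − 31 = 294 left.
June 2099 has 30 days: 294 − 30 = 264 left.
July 2099 has 31 days: 264 − 31 = 233 left.
August 2099 has 31 days: 233 − 31 = 202 left.
September 2099 has 30 days: 202 − 30 = 172 left.
October 2099 has 31 days: 172 − 31 = 141 left.
November 2099 has 30 days: 141 − 30 = 111 left.
December 2099 has 31 days: 111 − 31 = 80 left.
January 2100 has 31 days: 80 − 31 = 49 left.
February 2100 has 28 days (2100 is not a leap year (divisible by 100 but not 400)): 49 − 28 = 21 left.
21 days into March 2100 → March 21, 2100.
Counting forward 14 months from March 21, 2100:
month 3 + 14 = 17, which is month 5 of year 2101 → May 2101.
Day 21 is valid in May, giving May 21, 2101.
Subtracting 11 months from May 21, 2101:
month 5 − 11 = -6, which is month 6 of year 2100 → June 2100.
Day 21 is valid in June, giving June 21, 2100.
Advancing 61 days from June 21, 2100:
June has 30 days, so 30 − 21 = 9 days remain after June 21, 2100; 61 − 9 = 52 left.
July 2100 has 31 days: 52 − 31 = 21 left.
21 days into August 2100 → August 21, 2100.

August 21, 2100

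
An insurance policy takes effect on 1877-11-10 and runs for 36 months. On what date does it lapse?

November 10, 1880

Counting forward 36 months from November 10, 1877.
month 11 + 36 = 47, which is month 11 of year 1880 → November 1880.
Day 10 is valid in November, giving November 10, 1880.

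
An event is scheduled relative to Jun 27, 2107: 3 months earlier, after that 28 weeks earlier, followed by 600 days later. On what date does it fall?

Counting back 3 months from June 27, 2107:
month 6 − 3 = 3 → March 2107.
Day 27 is valid in March, giving March 27, 2107.
Subtracting 28 weeks (= 196 days) from March 27, 2107:
Going back 27 days from March 27, 2107 reaches the end of the previous month; 196 − 27 = 169 left.
February 2107 has 28 days (2107 is not a leap year): 169 − 28 = 141 left.
January 2107 has 31 days: 141 − 31 = 110 left.
December 2106 has 31 days: 110 − 31 = 79 left.
November 2106 has 30 days: 79 − 30 = 49 left.
October 2106 has 31 days: 49 − 31 = 18 left.
September 2106 has 30 days; 30 − 18 = 12 → September 12, 2106.
Adding 600 days from September 12, 2106:
September has 30 days, so 30 − 12 = 18 days remain after September 12, 2106; 600 − 18 = 582 left.
October 2106 has 31 days: 582 − 31 = 551 left.
November 2106 has 30 days: 551 − 30 = 521 left.
December 2106 has 31 days: 521 − 31 = 490 left.
January 2107 has 31 days: 490 − 31 = 459 left.
February 2107 has 28 days (2107 is not a leap year): 459 − 28 = 431 left.
March 2107 has 31 days: 431 − 31 = 400 left.
April 2107 has 30 days: 400 − 30 = 370 left.
May 2107 has 31 days: 370 − 31 = 339 left.
June 2107 has 30 days: 339 − 30 = 309 left.
July 2107 has 31 days: 309 − 31 = 278 left.
August 2107 has 31 days: 278 − 31 = 247 left.
September 2107 has 30 days: 247 − 30 = 217 left.
October 2107 has 31 days: 217 − 31 = 186 left.
November 2107 has 30 days: 186 − 30 = 156 left.
December 2107 has 31 days: 156 − 31 = 125 left.
January 2108 has 31 days: 125 − 31 = 94 left.
February 2108 has 29 days (2108 is a leap year): 94 − 29 = 65 left.
March 2108 has 31 days: 65 − 31 = 34 left.
April 2108 has 30 days: 34 − 30 = 4 left.
4 days into May 2108 → May 4, 2108.

May 4, 2108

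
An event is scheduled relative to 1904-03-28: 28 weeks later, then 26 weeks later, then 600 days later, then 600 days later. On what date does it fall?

Adding 28 weeks (= 196 days) from March 28, 1904:
March has 31 days, so 31 − 28 = 3 days remain after March 28, 1904; 196 − 3 = 193 left.
April 1904 has 30 days: 193 − 30 = 163 left.
May 1904 has 31 days: 163 − 31 = 132 left.
June 1904 has 30 days: 132 − 30 = 102 left.
July 1904 has 31 days: 102 − 31 = 71 left.
August 1904 has 31 days: 71 − 31 = 40 left.
September 1904 has 30 days: 40 − 30 = 10 left.
10 days into October 1904 → October 10, 1904.
Advancing 26 weeks (= 182 days) from October 10, 1904:
October has 31 days, so 31 − 10 = 21 days remain after October 10, 1904; 182 − 21 = 161 left.
November 1904 has 30 days: 161 − 30 = 131 left.
December 1904 has 31 days: 131 − 31 = 100 left.
January 1905 has 31 days: 100 − 31 = 69 left.
February 1905 has 28 days (1905 is not a leap year): 69 − 28 = 41 left.
March 1905 has 31 days: 41 − 31 = 10 left.
10 days into April 1905 → April 10, 1905.
Advancing 600 days from April 10, 1905:
April has 30 days, so 30 − 10 = 20 days remain after April 10, 1905; 600 − 20 = 580 left.
May 1905 has 31 days: 580 − 31 = 549 left.
June 1905 has 30 days: 549 − 30 = 519 left.
July 1905 has 31 days: 519 − 31 = 488 left.
August 1905 has 31 days: 488 − 31 = 457 left.
September 1905 has 30 days: 457 − 30 = 427 left.
October 1905 has 31 days: 427 − 31 = 396 left.
November 1905 has 30 days: 396 − 30 = 366 left.
December 1905 has 31 days: 366 − 31 = 335 left.
January 1906 has 31 days: 335 − 31 = 304 left.
February 1906 has 28 days (1906 is not a leap year): 304 − 28 = 276 left.
March 1906 has 31 days: 276 − 31 = 245 left.
April 1906 has 30 days: 245 − 30 = 215 left.
May 1906 has 31 days: 215 − 31 = 184 left.
June 1906 has 30 days: 184 − 30 = 154 left.
July 1906 has 31 days: 154 − 31 = 123 left.
August 1906 has 31 days: 123 − 31 = 92 left.
September 1906 has 30 days: 92 − 30 = 62 left.
October 1906 has 31 days: 62 − 31 = 31 left.
November 1906 has 30 days: 31 − 30 = 1 left.
1 day into December 1906 → December 1, 1906.
Counting forward 600 days from December 1, 1906:
December has 31 days, so 31 − 1 = 30 days remain after December 1, 1906; 600 − 30 = 570 left.
January 1907 has 31 days: 570 − 31 = 539 left.
February 1907 has 28 days (1907 is not a leap year): 539 − 28 = 511 left.
March 1907 has 31 days: 511 − 31 = 480 left.
April 1907 has 30 days: 480 − 30 = 450 left.
May 1907 has 31 days: 450 − 31 = 419 left.
June 1907 has 30 days: 419 − 30 = 389 left.
July 1907 has 31 days: 389 − 31 = 358 left.
August 1907 has 31 days: 358 − 31 = 327 left.
September 1907 has 30 days: 327 − 30 = 297 left.
October 1907 has 31 days: 297 − 31 = 266 left.
November 1907 has 30 days: 266 − 30 = 236 left.
December 1907 has 31 days: 236 − 31 = 205 left.
January 1908 has 31 days: 205 − 31 = 174 left.
February 1908 has 29 days (1908 is a leap year): 174 − 29 = 145 left.
March 1908 has 31 days: 145 − 31 = 114 left.
April 1908 has 30 days: 114 − 30 = 84 left.
May 1908 has 31 days: 84 − 31 = 53 left.
June 1908 has 30 days: 53 − 30 = 23 left.
23 days into July 1908 → July 23, 1908.

July 23, 1908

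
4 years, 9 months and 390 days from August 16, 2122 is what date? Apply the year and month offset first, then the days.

June 9, 2128

Counting forward 4 years, 9 months and 390 days from August 16, 2122: first the month/year part, then the days.
+4 years → 2126; month 8 + 9 = 17, which is month 5 of year 2127 → May 2127.
Day 16 is valid in May, giving May 16, 2127.
Now add 390 days from May 16, 2127.
May has 31 days, so 31 − 16 = 15 days remain after May 16, 2127; 390 − 15 = 375 left.
June 2127 has 30 days: 375 − 30 = 345 left.
July 2127 has 31 days: 345 − 31 = 314 left.
August 2127 has 31 days: 314 − 31 = 283 left.
September 2127 has 30 days: 283 − 30 = 253 left.
October 2127 has 31 days: 253 − 31 = 222 left.
November 2127 has 30 days: 222 − 30 = 192 left.
December 2127 has 31 days: 192 − 31 = 161 left.
January 2128 has 31 days: 161 − 31 = 130 left.
February 2128 has 29 days (2128 is a leap year): 130 − 29 = 101 left.
March 2128 has 31 days: 101 − 31 = 70 left.
April 2128 has 30 days: 70 − 30 = 40 left.
May 2128 has 31 days: 40 − 31 = 9 left.
9 days into June 2128 → June 9, 2128.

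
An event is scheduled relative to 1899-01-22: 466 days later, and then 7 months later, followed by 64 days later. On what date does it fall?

February 5, 1901

Counting forward 466 days from January 22, 1899:
January has 31 days, so 31 − 22 = 9 days remain after January 22, 1899; 466 − 9 = 457 left.
February 1899 has 28 days (1899 is not a leap year): 457 − 28 = 429 left.
March 1899 has 31 days: 429 − 31 = 398 left.
April 1899 has 30 days: 398 − 30 = 368 left.
May 1899 has 31 days: 368 − 31 = 337 left.
June 1899 has 30 days: 337 − 30 = 307 left.
July 1899 has 31 days: 307 − 31 = 276 left.
August 1899 has 31 days: 276 − 31 = 245 left.
September 1899 has 30 days: 245 − 30 = 215 left.
October 1899 has 31 days: 215 − 31 = 184 left.
November 1899 has 30 days: 184 − 30 = 154 left.
December 1899 has 31 days: 154 − 31 = 123 left.
January 1900 has 31 days: 123 − 31 = 92 left.
February 1900 has 28 days (1900 is not a leap year (divisible by 100 but not 400)): 92 − 28 = 64 left.
March 1900 has 31 days: 64 − 31 = 33 left.
April 1900 has 30 days: 33 − 30 = 3 left.
3 days into May 1900 → May 3, 1900.
Advancing 7 months from May 3, 1900:
month 5 + 7 = 12 → December 1900.
Day 3 is valid in December, giving December 3, 1900.
Counting forward 64 days from December 3, 1900:
December has 31 days, so 31 − 3 = 28 days remain after December 3, 1900; 64 − 28 = 36 left.
January 1901 has 31 days: 36 − 31 = 5 left.
5 days into February 1901 → February 5, 1901.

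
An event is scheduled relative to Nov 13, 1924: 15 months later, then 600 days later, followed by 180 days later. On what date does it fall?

April 3, 1928

Counting forward 15 months from November 13, 1924:
month 11 + 15 = 26, which is month 2 of year 1926 → February 1926.
Day 13 is valid in February, giving February 13, 1926.
Counting forward 600 days from February 13, 1926:
February has 28 days, so 28 − 13 = 15 days remain after February 13, 1926; 600 − 15 = 585 left.
March 1926 has 31 days: 585 − 31 = 554 left.
April 1926 has 30 days: 554 − 30 = 524 left.
May 1926 has 31 days: 524 − 31 = 493 left.
June 1926 has 30 days: 493 − 30 = 463 left.
July 1926 has 31 days: 463 − 31 = 432 left.
August 1926 has 31 days: 432 − 31 = 401 left.
September 1926 has 30 days: 401 − 30 = 371 left.
October 1926 has 31 days: 371 − 31 = 340 left.
November 1926 has 30 days: 340 − 30 = 310 left.
December 1926 has 31 days: 310 − 31 = 279 left.
January 1927 has 31 days: 279 − 31 = 248 left.
February 1927 has 28 days (1927 is not a leap year): 248 − 28 = 220 left.
March 1927 has 31 days: 220 − 31 = 189 left.
April 1927 has 30 days: 189 − 30 = 159 left.
May 1927 has 31 days: 159 − 31 = 128 left.
June 1927 has 30 days: 128 − 30 = 98 left.
July 1927 has 31 days: 98 − 31 = 67 left.
August 1927 has 31 days: 67 − 31 = 36 left.
September 1927 has 30 days: 36 − 30 = 6 left.
6 days into October 1927 → October 6, 1927.
Advancing 180 days from October 6, 1927:
October has 31 days, so 31 − 6 = 25 days remain after October 6, 1927; 180 − 25 = 155 left.
November 1927 has 30 days: 155 − 30 = 125 left.
December 1927 has 31 days: 125 − 31 = 94 left.
January 1928 has 31 days: 94 − 31 = 63 left.
February 1928 has 29 days (1928 is a leap year): 63 − 29 = 34 left.
March 1928 has 31 days: 34 − 31 = 3 left.
3 days into April 1928 → April 3, 1928.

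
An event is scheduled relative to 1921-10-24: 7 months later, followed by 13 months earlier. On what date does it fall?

April 24, 1921

Adding 7 months from October 24, 1921:
month 10 + 7 = 17, which is month 5 of year 1922 → May 1922.
Day 24 is valid in May, giving May 24, 1922.
Subtracting 13 months from May 24, 1922:
month 5 − 13 = -8, which is month 4 of year 1921 → April 1921.
Day 24 is valid in April, giving April 24, 1921.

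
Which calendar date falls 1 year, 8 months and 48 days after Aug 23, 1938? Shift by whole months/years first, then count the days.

Adding 1 year, 8 months and 48 days from August 23, 1938: first the month/year part, then the days.
+1 year → 1939; month 8 + 8 = 16, which is month 4 of year 1940 → April 1940.
Day 23 is valid in April, giving April 23, 1940.
Now add 48 days from April 23, 1940.
April has 30 days, so 30 − 23 = 7 days remain after April 23, 1940; 48 − 7 = 41 left.
May 1940 has 31 days: 41 − 31 = 10 left.
10 days into June 1940 → June 10, 1940.

June 10, 1940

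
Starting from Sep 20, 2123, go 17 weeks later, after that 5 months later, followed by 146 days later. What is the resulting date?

Counting forward 17 weeks (= 119 days) from September 20, 2123:
September has 30 days, so 30 − 20 = 10 days remain after September 20, 2123; 119 − 10 = 109 left.
October 2123 has 31 days: 109 − 31 = 78 left.
November 2123 has 30 days: 78 − 30 = 48 left.
December 2123 has 31 days: 48 − 31 = 17 left.
17 days into January 2124 → January 17, 2124.
Adding 5 months from January 17, 2124:
month 1 + 5 = 6 → June 2124.
Day 17 is valid in June, giving June 17, 2124.
Advancing 146 days from June 17, 2124:
June has 30 days, so 30 − 17 = 13 days remain after June 17, 2124; 146 − 13 = 133 left.
July 2124 has 31 days: 133 − 31 = 102 left.
August 2124 has 31 days: 102 − 31 = 71 left.
September 2124 has 30 days: 71 − 30 = 41 left.
October 2124 has 31 days: 41 − 31 = 10 left.
10 days into November 2124 → November 10, 2124.

November 10, 2124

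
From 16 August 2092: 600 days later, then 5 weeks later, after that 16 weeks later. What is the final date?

September 2, 2094

Adding 600 days from August 16, 2092:
August has 31 days, so 31 − 16 = 15 days remain after August 16, 2092; 600 − 15 = 585 left.
September 2092 has 30 days: 585 − 30 = 555 left.
October 2092 has 31 days: 555 − 31 = 524 left.
November 2092 has 30 days: 524 − 30 = 494 left.
December 2092 has 31 days: 494 − 31 = 463 left.
January 2093 has 31 days: 463 − 31 = 432 left.
February 2093 has 28 days (2093 is not a leap year): 432 − 28 = 404 left.
March 2093 has 31 days: 404 − 31 = 373 left.
April 2093 has 30 days: 373 − 30 = 343 left.
May 2093 has 31 days: 343 − 31 = 312 left.
June 2093 has 30 days: 312 − 30 = 282 left.
July 2093 has 31 days: 282 − 31 = 251 left.
August 2093 has 31 days: 251 − 31 = 220 left.
September 2093 has 30 days: 220 − 30 = 190 left.
October 2093 has 31 days: 190 − 31 = 159 left.
November 2093 has 30 days: 159 − 30 = 129 left.
December 2093 has 31 days: 129 − 31 = 98 left.
January 2094 has 31 days: 98 − 31 = 67 left.
February 2094 has 28 days (2094 is not a leap year): 67 − 28 = 39 left.
March 2094 has 31 days: 39 − 31 = 8 left.
8 days into April 2094 → April 8, 2094.
Counting forward 5 weeks (= 35 days) from April 8, 2094:
April has 30 days, so 30 − 8 = 22 days remain after April 8, 2094; 35 − 22 = 13 left.
13 days into May 2094 → May 13, 2094.
Advancing 16 weeks (= 112 days) from May 13, 2094:
May has 31 days, so 31 − 13 = 18 days remain after May 13, 2094; 112 − 18 = 94 left.
June 2094 has 30 days: 94 − 30 = 64 left.
July 2094 has 31 days: 64 − 31 = 33 left.
August 2094 has 31 days: 33 − 31 = 2 left.
2 days into September 2094 → September 2, 2094.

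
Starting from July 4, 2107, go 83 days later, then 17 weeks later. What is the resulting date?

Advancing 83 days from July 4, 2107:
July has 31 days, so 31 − 4 = 27 days remain after July 4, 2107; 83 − 27 = 56 left.
August 2107 has 31 days: 56 − 31 = 25 left.
25 days into September 2107 → September 25, 2107.
Adding 17 weeks (= 119 days) from September 25, 2107:
September has 30 days, so 30 − 25 = 5 days remain after September 25, 2107; 119 − 5 = 114 left.
October 2107 has 31 days: 114 − 31 = 83 left.
November 2107 has 30 days: 83 − 30 = 53 left.
December 2107 has 31 days: 53 − 31 = 22 left.
22 days into January 2108 → January 22, 2108.

January 22, 2108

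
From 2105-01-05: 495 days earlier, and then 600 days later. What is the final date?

April 20, 2105

Counting back 495 days from January 5, 2105:
Going back 5 days from January 5, 2105 reaches the end of the previous month; 495 − 5 = 490 left.
December 2104 has 31 days: 490 − 31 = 459 left.
November 2104 has 30 days: 459 − 30 = 429 left.
October 2104 has 31 days: 429 − 31 = 398 left.
September 2104 has 30 days: 398 − 30 = 368 left.
August 2104 has 31 days: 368 − 31 = 337 left.
July 2104 has 31 days: 337 − 31 = 306 left.
June 2104 has 30 days: 306 − 30 = 276 left.
May 2104 has 31 days: 276 − 31 = 245 left.
April 2104 has 30 days: 245 − 30 = 215 left.
March 2104 has 31 days: 215 − 31 = 184 left.
February 2104 has 29 days (2104 is a leap year): 184 − 29 = 155 left.
January 2104 has 31 days: 155 − 31 = 124 left.
December 2103 has 31 days: 124 − 31 = 93 left.
November 2103 has 30 days: 93 − 30 = 63 left.
October 2103 has 31 days: 63 − 31 = 32 left.
September 2103 has 30 days: 32 − 30 = 2 left.
August 2103 has 31 days; 31 − 2 = 29 → August 29, 2103.
Advancing 600 days from August 29, 2103:
August has 31 days, so 31 − 29 = 2 days remain after August 29, 2103; 600 − 2 = 598 left.
September 2103 has 30 days: 598 − 30 = 568 left.
October 2103 has 31 days: 568 − 31 = 537 left.
November 2103 has 30 days: 537 − 30 = 507 left.
December 2103 has 31 days: 507 − 31 = 476 left.
January 2104 has 31 days: 476 − 31 = 445 left.
February 2104 has 29 days (2104 is a leap year): 445 − 29 = 416 left.
March 2104 has 31 days: 416 − 31 = 385 left.
April 2104 has 30 days: 385 − 30 = 355 left.
May 2104 has 31 days: 355 − 31 = 324 left.
June 2104 has 30 days: 324 − 30 = 294 left.
July 2104 has 31 days: 294 − 31 = 263 left.
August 2104 has 31 days: 263 − 31 = 232 left.
September 2104 has 30 days: 232 − 30 = 202 left.
October 2104 has 31 days: 202 − 31 = 171 left.
November 2104 has 30 days: 171 − 30 = 141 left.
December 2104 has 31 days: 141 − 31 = 110 left.
January 2105 has 31 days: 110 − 31 = 79 left.
February 2105 has 28 days (2105 is not a leap year): 79 − 28 = 51 left.
March 2105 has 31 days: 51 − 31 = 20 left.
20 days into April 2105 → April 20, 2105.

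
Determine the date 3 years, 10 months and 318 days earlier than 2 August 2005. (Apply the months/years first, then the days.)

November 18, 2000

Going back 3 years, 10 months and 318 days from August 2, 2005: first the month/year part, then the days.
-3 years → 2002; month 8 − 10 = -2, which is month 10 of year 2001 → October 2001.
Day 2 is valid in October, giving October 2, 2001.
Now subtract 318 days from October 2, 2001.
Going back 2 days from October 2, 2001 reaches the end of the previous month; 318 − 2 = 316 left.
September 2001 has 30 days: 316 − 30 = 286 left.
August 2001 has 31 days: 286 − 31 = 255 left.
July 2001 has 31 days: 255 − 31 = 224 left.
June 2001 has 30 days: 224 − 30 = 194 left.
May 2001 has 31 days: 194 − 31 = 163 left.
April 2001 has 30 days: 163 − 30 = 133 left.
March 2001 has 31 days: 133 − 31 = 102 left.
February 2001 has 28 days (2001 is not a leap year): 102 − 28 = 74 left.
January 2001 has 31 days: 74 − 31 = 43 left.
December 2000 has 31 days: 43 − 31 = 12 left.
November 2000 has 30 days; 30 − 12 = 18 → November 18, 2000.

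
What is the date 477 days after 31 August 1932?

Advancing 477 days from August 31, 1932.
August has 31 days, so 31 − 31 = 0 days remain after August 31, 1932; 477 − 0 = 477 left.
September 1932 has 30 days: 477 − 30 = 447 left.
October 1932 has 31 days: 447 − 31 = 416 left.
November 1932 has 30 days: 416 − 30 = 386 left.
December 1932 has 31 days: 386 − 31 = 355 left.
January 1933 has 31 days: 355 − 31 = 324 left.
February 1933 has 28 days (1933 is not a leap year): 324 − 28 = 296 left.
March 1933 has 31 days: 296 − 31 = 265 left.
April 1933 has 30 days: 265 − 30 = 235 left.
May 1933 has 31 days: 235 − 31 = 204 left.
June 1933 has 30 days: 204 − 30 = 174 left.
July 1933 has 31 days: 174 − 31 = 143 left.
August 1933 has 31 days: 143 − 31 = 112 left.
September 1933 has 30 days: 112 − 30 = 82 left.
October 1933 has 31 days: 82 − 31 = 51 left.
November 1933 has 30 days: 51 − 30 = 21 left.
21 days into December 1933 → December 21, 1933.

December 21, 1933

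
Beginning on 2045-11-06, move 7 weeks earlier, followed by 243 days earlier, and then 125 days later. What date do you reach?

May 23, 2045

Subtracting 7 weeks (= 49 days) from November 6, 2045:
Going back 6 days from November 6, 2045 reaches the end of the previous month; 49 − 6 = 43 left.
October 2045 has 31 days: 43 − 31 = 12 left.
September 2045 has 30 days; 30 − 12 = 18 → September 18, 2045.
Subtracting 243 days from September 18, 2045:
Going back 18 days from September 18, 2045 reaches the end of the previous month; 243 − 18 = 225 left.
August 2045 has 31 days: 225 − 31 = 194 left.
July 2045 has 31 days: 194 − 31 = 163 left.
June 2045 has 30 days: 163 − 30 = 133 left.
May 2045 has 31 days: 133 − 31 = 102 left.
April 2045 has 30 days: 102 − 30 = 72 left.
March 2045 has 31 days: 72 − 31 = 41 left.
February 2045 has 28 days (2045 is not a leap year): 41 − 28 = 13 left.
January 2045 has 31 days; 31 − 13 = 18 → January 18, 2045.
Advancing 125 days from January 18, 2045:
January has 31 days, so 31 − 18 = 13 days remain after January 18, 2045; 125 − 13 = 112 left.
February 2045 has 28 days (2045 is not a leap year): 112 − 28 = 84 left.
March 2045 has 31 days: 84 − 31 = 53 left.
April 2045 has 30 days: 53 − 30 = 23 left.
23 days into May 2045 → May 23, 2045.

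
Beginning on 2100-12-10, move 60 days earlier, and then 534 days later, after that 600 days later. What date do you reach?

November 19, 2103

Counting back 60 days from December 10, 2100:
Going back 10 days from December 10, 2100 reaches the end of the previous month; 60 − 10 = 50 left.
November 2100 has 30 days: 50 − 30 = 20 left.
October 2100 has 31 days; 31 − 20 = 11 → October 11, 2100.
Counting forward 534 days from October 11, 2100:
October has 31 days, so 31 − 11 = 20 days remain after October 11, 2100; 534 − 20 = 514 left.
November 2100 has 30 days: 514 − 30 = 484 left.
December 2100 has 31 days: 484 − 31 = 453 left.
January 2101 has 31 days: 453 − 31 = 422 left.
February 2101 has 28 days (2101 is not a leap year): 422 − 28 = 394 left.
March 2101 has 31 days: 394 − 31 = 363 left.
April 2101 has 30 days: 363 − 30 = 333 left.
May 2101 has 31 days: 333 − 31 = 302 left.
June 2101 has 30 days: 302 − 30 = 272 left.
July 2101 has 31 days: 272 − 31 = 241 left.
August 2101 has 31 days: 241 − 31 = 210 left.
September 2101 has 30 days: 210 − 30 = 180 left.
October 2101 has 31 days: 180 − 31 = 149 left.
November 2101 has 30 days: 149 − 30 = 119 left.
December 2101 has 31 days: 119 − 31 = 88 left.
January 2102 has 31 days: 88 − 31 = 57 left.
February 2102 has 28 days (2102 is not a leap year): 57 − 28 = 29 left.
29 days into March 2102 → March 29, 2102.
Counting forward 600 days from March 29, 2102:
March has 31 days, so 31 − 29 = 2 days remain after March 29, 2102; 600 − 2 = 598 left.
April 2102 has 30 days: 598 − 30 = 568 left.
May 2102 has 31 days: 568 − 31 = 537 left.
June 2102 has 30 days: 537 − 30 = 507 left.
July 2102 has 31 days: 507 − 31 = 476 left.
August 2102 has 31 days: 476 − 31 = 445 left.
September 2102 has 30 days: 445 − 30 = 415 left.
October 2102 has 31 days: 415 − 31 = 384 left.
November 2102 has 30 days: 384 − 30 = 354 left.
December 2102 has 31 days: 354 − 31 = 323 left.
January 2103 has 31 days: 323 − 31 = 292 left.
February 2103 has 28 days (2103 is not a leap year): 292 − 28 = 264 left.
March 2103 has 31 days: 264 − 31 = 233 left.
April 2103 has 30 days: 233 − 30 = 203 left.
May 2103 has 31 days: 203 − 31 = 172 left.
June 2103 has 30 days: 172 − 30 = 142 left.
July 2103 has 31 days: 142 − 31 = 111 left.
August 2103 has 31 days: 111 − 31 = 80 left.
September 2103 has 30 days: 80 − 30 = 50 left.
October 2103 has 31 days: 50 − 31 = 19 left.
19 days into November 2103 → November 19, 2103.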